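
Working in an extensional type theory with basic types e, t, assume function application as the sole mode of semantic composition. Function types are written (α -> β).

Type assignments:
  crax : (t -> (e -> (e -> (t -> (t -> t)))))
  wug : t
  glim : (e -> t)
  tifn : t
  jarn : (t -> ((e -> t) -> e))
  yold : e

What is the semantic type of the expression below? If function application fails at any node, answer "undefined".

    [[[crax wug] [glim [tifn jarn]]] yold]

[crax wug] — crax of type (t -> (e -> (e -> (t -> (t -> t))))) combines with wug of type t: type (e -> (e -> (t -> (t -> t)))).
[tifn jarn] — jarn of type (t -> ((e -> t) -> e)) combines with tifn of type t: type ((e -> t) -> e).
[glim [tifn jarn]] — [tifn jarn] of type ((e -> t) -> e) combines with glim of type (e -> t): type e.
[[crax wug] [glim [tifn jarn]]] — [crax wug] of type (e -> (e -> (t -> (t -> t)))) combines with [glim [tifn jarn]] of type e: type (e -> (t -> (t -> t))).
[[[crax wug] [glim [tifn jarn]]] yold] — [[crax wug] [glim [tifn jarn]]] of type (e -> (t -> (t -> t))) combines with yold of type e: type (t -> (t -> t)).

(t -> (t -> t))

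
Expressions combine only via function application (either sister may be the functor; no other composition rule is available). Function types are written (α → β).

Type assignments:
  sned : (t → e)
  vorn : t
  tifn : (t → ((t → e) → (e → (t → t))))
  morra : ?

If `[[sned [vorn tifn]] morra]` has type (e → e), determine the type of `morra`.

At [[sned [vorn tifn]] morra] (required: (e → e)): [sned [vorn tifn]] is (e → (t → t)), which is not a function with range (e → e); hence morra is the functor — type ((e → (t → t)) → (e → e)).

((e → (t → t)) → (e → e))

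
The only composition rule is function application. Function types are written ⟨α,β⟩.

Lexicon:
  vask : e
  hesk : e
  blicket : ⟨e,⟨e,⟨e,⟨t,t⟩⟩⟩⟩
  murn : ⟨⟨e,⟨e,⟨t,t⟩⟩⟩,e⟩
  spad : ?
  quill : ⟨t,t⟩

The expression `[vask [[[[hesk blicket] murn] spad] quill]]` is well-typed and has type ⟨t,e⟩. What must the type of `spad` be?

For [vask [[[[hesk blicket] murn] spad] quill]] to have type ⟨t,e⟩ with vask of type e, [[[[hesk blicket] murn] spad] quill] must be the function: [[[[hesk blicket] murn] spad] quill] : ⟨e,⟨t,e⟩⟩.
For [[[[hesk blicket] murn] spad] quill] to have type ⟨e,⟨t,e⟩⟩ with quill of type ⟨t,t⟩, [[[hesk blicket] murn] spad] must be the function: [[[hesk blicket] murn] spad] : ⟨⟨t,t⟩,⟨e,⟨t,e⟩⟩⟩.
For [[[hesk blicket] murn] spad] to have type ⟨⟨t,t⟩,⟨e,⟨t,e⟩⟩⟩ with [[hesk blicket] murn] of type e, spad must be the function: spad : ⟨e,⟨⟨t,t⟩,⟨e,⟨t,e⟩⟩⟩⟩.

⟨e,⟨⟨t,t⟩,⟨e,⟨t,e⟩⟩⟩⟩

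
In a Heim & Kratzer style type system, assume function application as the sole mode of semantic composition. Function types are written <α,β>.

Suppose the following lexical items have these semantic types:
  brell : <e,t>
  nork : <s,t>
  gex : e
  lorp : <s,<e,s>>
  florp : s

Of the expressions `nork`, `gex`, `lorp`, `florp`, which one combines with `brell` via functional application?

gex

nork : <s,t> — no; brell wants e, and nork wants s.
gex — combines: brell : <e,t> takes gex : e as argument, giving t.
lorp : <s,<e,s>> — no; brell wants e, and lorp wants s.
florp : s — no; brell wants e, and florp wants nothing (atomic).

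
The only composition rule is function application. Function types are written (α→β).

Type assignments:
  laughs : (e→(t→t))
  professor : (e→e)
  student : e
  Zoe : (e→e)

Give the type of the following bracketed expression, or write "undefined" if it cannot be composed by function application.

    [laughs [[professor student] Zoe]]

[professor student] — professor of type (e→e) combines with student of type e: type e.
[[professor student] Zoe] — Zoe of type (e→e) combines with [professor student] of type e: type e.
[laughs [[professor student] Zoe]] — laughs of type (e→(t→t)) combines with [[professor student] Zoe] of type e: type (t→t).

(t→t)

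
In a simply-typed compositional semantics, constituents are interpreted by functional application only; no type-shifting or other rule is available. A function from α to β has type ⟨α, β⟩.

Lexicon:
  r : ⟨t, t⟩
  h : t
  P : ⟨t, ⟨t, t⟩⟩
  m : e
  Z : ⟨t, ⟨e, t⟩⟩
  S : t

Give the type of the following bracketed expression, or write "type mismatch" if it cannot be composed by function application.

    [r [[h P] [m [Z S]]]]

[h P]: P is ⟨t, ⟨t, t⟩⟩, h is t; result ⟨t, t⟩.
[Z S]: Z is ⟨t, ⟨e, t⟩⟩, S is t; result ⟨e, t⟩.
[m [Z S]]: [Z S] is ⟨e, t⟩, m is e; result t.
[[h P] [m [Z S]]]: [h P] is ⟨t, t⟩, [m [Z S]] is t; result t.
[r [[h P] [m [Z S]]]]: r is ⟨t, t⟩, [[h P] [m [Z S]]] is t; result t.

t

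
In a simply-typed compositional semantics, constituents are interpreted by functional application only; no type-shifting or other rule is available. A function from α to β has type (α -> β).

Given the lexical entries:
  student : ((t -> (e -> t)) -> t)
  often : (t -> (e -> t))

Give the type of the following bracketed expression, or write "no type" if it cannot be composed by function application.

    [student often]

t

At [student often], student : ((t -> (e -> t)) -> t) takes often : (t -> (e -> t)), giving t.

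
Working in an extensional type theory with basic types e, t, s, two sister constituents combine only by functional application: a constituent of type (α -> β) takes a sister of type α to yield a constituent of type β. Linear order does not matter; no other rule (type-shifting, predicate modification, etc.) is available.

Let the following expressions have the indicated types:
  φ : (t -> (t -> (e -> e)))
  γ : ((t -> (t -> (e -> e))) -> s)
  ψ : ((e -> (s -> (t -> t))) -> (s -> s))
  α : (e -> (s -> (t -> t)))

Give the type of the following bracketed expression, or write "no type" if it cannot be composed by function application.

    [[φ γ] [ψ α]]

[φ γ]: functor γ : ((t -> (t -> (e -> e))) -> s), argument φ : (t -> (t -> (e -> e))); result s.
[ψ α]: functor ψ : ((e -> (s -> (t -> t))) -> (s -> s)), argument α : (e -> (s -> (t -> t))); result (s -> s).
[[φ γ] [ψ α]]: functor [ψ α] : (s -> s), argument [φ γ] : s; result s.

s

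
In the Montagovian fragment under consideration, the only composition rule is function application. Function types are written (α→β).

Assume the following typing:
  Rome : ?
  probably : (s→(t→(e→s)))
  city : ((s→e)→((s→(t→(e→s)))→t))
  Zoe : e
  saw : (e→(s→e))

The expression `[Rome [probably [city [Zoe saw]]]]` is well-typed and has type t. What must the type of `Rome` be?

(t→t)

[Rome [probably [city [Zoe saw]]]] must have type t. The sister [probably [city [Zoe saw]]] has type t; that is not a function onto t, so Rome must be the functor, of type (t→t).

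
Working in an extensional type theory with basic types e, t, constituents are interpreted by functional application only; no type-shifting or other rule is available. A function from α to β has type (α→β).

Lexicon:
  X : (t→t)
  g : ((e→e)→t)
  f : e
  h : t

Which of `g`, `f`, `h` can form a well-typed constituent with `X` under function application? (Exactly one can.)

g : ((e→e)→t) — no; X wants t, and g wants (e→e).
f : e — no; X wants t, and f wants nothing (atomic).
h — combines: X : (t→t) takes h : t as argument, giving t.

h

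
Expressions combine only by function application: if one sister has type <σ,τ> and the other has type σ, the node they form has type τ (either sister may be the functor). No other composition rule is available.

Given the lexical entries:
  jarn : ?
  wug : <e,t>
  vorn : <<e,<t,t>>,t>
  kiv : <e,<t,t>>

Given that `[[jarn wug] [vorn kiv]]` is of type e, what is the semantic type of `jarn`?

<<e,t>,<t,e>>

At [[jarn wug] [vorn kiv]] (required: e): [vorn kiv] is t, which is not a function with range e; hence [jarn wug] is the functor — type <t,e>.
At [jarn wug] (required: <t,e>): wug is <e,t>, which is not a function with range <t,e>; hence jarn is the functor — type <<e,t>,<t,e>>.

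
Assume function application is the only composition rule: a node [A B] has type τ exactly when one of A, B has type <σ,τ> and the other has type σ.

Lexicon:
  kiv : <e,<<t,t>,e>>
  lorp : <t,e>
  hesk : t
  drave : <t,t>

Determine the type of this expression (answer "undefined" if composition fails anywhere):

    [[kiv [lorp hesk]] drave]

[lorp hesk]: lorp is <t,e>, hesk is t; result e.
[kiv [lorp hesk]]: kiv is <e,<<t,t>,e>>, [lorp hesk] is e; result <<t,t>,e>.
[[kiv [lorp hesk]] drave]: [kiv [lorp hesk]] is <<t,t>,e>, drave is <t,t>; result e.

e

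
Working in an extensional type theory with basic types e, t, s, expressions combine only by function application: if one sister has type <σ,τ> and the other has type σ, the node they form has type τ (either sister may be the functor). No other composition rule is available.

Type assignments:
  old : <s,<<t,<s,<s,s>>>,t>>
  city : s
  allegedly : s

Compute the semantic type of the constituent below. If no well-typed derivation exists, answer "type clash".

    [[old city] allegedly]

type clash

[old city]: old is <s,<<t,<s,<s,s>>>,t>>, city is s; result <<t,<s,<s,s>>>,t>.
[[old city] allegedly]: <<t,<s,<s,s>>>,t> with s — neither is a function whose domain matches the other; composition fails here.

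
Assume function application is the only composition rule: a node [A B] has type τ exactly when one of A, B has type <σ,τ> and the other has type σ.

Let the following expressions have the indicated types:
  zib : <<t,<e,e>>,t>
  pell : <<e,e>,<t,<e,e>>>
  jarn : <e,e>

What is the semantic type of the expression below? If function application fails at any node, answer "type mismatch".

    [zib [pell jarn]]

t

[pell jarn]: functor pell : <<e,e>,<t,<e,e>>>, argument jarn : <e,e>; result <t,<e,e>>.
[zib [pell jarn]]: functor zib : <<t,<e,e>>,t>, argument [pell jarn] : <t,<e,e>>; result t.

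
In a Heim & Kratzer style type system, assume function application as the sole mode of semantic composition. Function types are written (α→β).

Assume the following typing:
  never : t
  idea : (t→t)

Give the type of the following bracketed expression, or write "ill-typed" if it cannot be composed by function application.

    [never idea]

[never idea]: (t→t) applied to t yields t.

t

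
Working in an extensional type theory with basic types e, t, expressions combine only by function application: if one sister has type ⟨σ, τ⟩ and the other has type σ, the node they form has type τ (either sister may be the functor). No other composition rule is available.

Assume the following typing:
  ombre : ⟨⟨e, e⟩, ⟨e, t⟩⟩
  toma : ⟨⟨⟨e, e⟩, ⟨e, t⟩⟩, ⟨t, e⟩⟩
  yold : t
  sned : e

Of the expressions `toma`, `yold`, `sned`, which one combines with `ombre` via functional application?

toma

toma — combines: toma : ⟨⟨⟨e, e⟩, ⟨e, t⟩⟩, ⟨t, e⟩⟩ takes ombre : ⟨⟨e, e⟩, ⟨e, t⟩⟩ as argument, giving ⟨t, e⟩.
yold : t — neither side's domain matches the other.
sned : e — neither side's domain matches the other.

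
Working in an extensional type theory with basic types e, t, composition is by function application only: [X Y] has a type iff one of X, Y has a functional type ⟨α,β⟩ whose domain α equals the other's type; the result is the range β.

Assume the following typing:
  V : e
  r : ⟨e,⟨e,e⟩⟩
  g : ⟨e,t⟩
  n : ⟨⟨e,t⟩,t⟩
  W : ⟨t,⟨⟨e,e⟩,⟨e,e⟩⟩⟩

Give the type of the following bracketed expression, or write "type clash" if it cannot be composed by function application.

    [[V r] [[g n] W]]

[V r]: r is ⟨e,⟨e,e⟩⟩, V is e; result ⟨e,e⟩.
[g n]: n is ⟨⟨e,t⟩,t⟩, g is ⟨e,t⟩; result t.
[[g n] W]: W is ⟨t,⟨⟨e,e⟩,⟨e,e⟩⟩⟩, [g n] is t; result ⟨⟨e,e⟩,⟨e,e⟩⟩.
[[V r] [[g n] W]]: [[g n] W] is ⟨⟨e,e⟩,⟨e,e⟩⟩, [V r] is ⟨e,e⟩; result ⟨e,e⟩.

⟨e,e⟩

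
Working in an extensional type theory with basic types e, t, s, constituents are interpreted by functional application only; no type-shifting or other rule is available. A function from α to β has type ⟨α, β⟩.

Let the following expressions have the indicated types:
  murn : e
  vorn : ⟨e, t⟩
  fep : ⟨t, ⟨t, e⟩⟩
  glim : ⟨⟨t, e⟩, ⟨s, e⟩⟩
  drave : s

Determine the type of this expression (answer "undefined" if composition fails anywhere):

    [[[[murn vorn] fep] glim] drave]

e

[murn vorn]: vorn is ⟨e, t⟩, murn is e; result t.
[[murn vorn] fep]: fep is ⟨t, ⟨t, e⟩⟩, [murn vorn] is t; result ⟨t, e⟩.
[[[murn vorn] fep] glim]: glim is ⟨⟨t, e⟩, ⟨s, e⟩⟩, [[murn vorn] fep] is ⟨t, e⟩; result ⟨s, e⟩.
[[[[murn vorn] fep] glim] drave]: [[[murn vorn] fep] glim] is ⟨s, e⟩, drave is s; result e.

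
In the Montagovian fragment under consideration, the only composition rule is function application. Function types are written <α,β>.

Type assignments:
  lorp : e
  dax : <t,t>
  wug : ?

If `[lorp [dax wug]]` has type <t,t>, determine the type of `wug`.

<<t,t>,<e,<t,t>>>

[lorp [dax wug]] must have type <t,t>. The sister lorp has type e; that is not a function onto <t,t>, so [dax wug] must be the functor, of type <e,<t,t>>.
[dax wug] must have type <e,<t,t>>. The sister dax has type <t,t>; that is not a function onto <e,<t,t>>, so wug must be the functor, of type <<t,t>,<e,<t,t>>>.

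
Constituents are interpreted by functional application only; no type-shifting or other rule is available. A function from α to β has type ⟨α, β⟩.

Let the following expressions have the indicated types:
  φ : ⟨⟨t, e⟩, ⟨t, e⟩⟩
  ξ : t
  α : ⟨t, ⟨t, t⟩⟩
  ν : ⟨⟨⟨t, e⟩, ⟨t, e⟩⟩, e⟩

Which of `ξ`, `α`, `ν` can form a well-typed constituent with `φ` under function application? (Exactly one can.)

ξ : t — neither side's domain matches the other.
α : ⟨t, ⟨t, t⟩⟩ — neither side's domain matches the other.
ν — combines: ν : ⟨⟨⟨t, e⟩, ⟨t, e⟩⟩, e⟩ takes φ : ⟨⟨t, e⟩, ⟨t, e⟩⟩ as argument, giving e.

ν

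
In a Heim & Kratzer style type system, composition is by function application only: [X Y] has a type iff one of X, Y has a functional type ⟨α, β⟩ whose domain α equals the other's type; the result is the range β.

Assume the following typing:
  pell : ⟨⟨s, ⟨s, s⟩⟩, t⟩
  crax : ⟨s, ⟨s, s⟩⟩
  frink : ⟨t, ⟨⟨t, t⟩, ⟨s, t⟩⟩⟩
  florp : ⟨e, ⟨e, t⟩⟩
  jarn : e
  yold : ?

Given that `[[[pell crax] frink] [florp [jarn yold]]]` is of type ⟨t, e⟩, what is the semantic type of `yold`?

[[[pell crax] frink] [florp [jarn yold]]] must have type ⟨t, e⟩. The sister [[pell crax] frink] has type ⟨⟨t, t⟩, ⟨s, t⟩⟩; that is not a function onto ⟨t, e⟩, so [florp [jarn yold]] must be the functor, of type ⟨⟨⟨t, t⟩, ⟨s, t⟩⟩, ⟨t, e⟩⟩.
[florp [jarn yold]] must have type ⟨⟨⟨t, t⟩, ⟨s, t⟩⟩, ⟨t, e⟩⟩. The sister florp has type ⟨e, ⟨e, t⟩⟩; that is not a function onto ⟨⟨⟨t, t⟩, ⟨s, t⟩⟩, ⟨t, e⟩⟩, so [jarn yold] must be the functor, of type ⟨⟨e, ⟨e, t⟩⟩, ⟨⟨⟨t, t⟩, ⟨s, t⟩⟩, ⟨t, e⟩⟩⟩.
[jarn yold] must have type ⟨⟨e, ⟨e, t⟩⟩, ⟨⟨⟨t, t⟩, ⟨s, t⟩⟩, ⟨t, e⟩⟩⟩. The sister jarn has type e; that is not a function onto ⟨⟨e, ⟨e, t⟩⟩, ⟨⟨⟨t, t⟩, ⟨s, t⟩⟩, ⟨t, e⟩⟩⟩, so yold must be the functor, of type ⟨e, ⟨⟨e, ⟨e, t⟩⟩, ⟨⟨⟨t, t⟩, ⟨s, t⟩⟩, ⟨t, e⟩⟩⟩⟩.

⟨e, ⟨⟨e, ⟨e, t⟩⟩, ⟨⟨⟨t, t⟩, ⟨s, t⟩⟩, ⟨t, e⟩⟩⟩⟩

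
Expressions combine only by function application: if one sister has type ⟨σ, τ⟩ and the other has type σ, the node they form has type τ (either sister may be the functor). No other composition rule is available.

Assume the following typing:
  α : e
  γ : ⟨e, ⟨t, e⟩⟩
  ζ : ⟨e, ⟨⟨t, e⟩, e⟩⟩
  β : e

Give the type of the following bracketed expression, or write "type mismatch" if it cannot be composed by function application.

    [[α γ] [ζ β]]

e

[α γ]: ⟨e, ⟨t, e⟩⟩ applied to e yields ⟨t, e⟩.
[ζ β]: ⟨e, ⟨⟨t, e⟩, e⟩⟩ applied to e yields ⟨⟨t, e⟩, e⟩.
[[α γ] [ζ β]]: ⟨⟨t, e⟩, e⟩ applied to ⟨t, e⟩ yields e.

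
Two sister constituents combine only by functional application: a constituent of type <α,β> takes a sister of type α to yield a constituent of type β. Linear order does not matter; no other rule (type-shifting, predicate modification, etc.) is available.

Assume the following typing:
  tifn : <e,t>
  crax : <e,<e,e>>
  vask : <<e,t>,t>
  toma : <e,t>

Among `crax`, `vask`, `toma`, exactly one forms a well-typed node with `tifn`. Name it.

crax : <e,<e,e>> — no; tifn wants e, and crax wants e.
vask — combines: vask : <<e,t>,t> takes tifn : <e,t> as argument, giving t.
toma : <e,t> — no; tifn wants e, and toma wants e.

vask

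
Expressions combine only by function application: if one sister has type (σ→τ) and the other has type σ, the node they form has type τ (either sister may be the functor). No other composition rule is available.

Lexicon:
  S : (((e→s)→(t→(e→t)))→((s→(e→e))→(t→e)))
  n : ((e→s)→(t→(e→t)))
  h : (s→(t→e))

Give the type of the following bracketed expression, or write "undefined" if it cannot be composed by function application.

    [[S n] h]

[S n]: functor S : (((e→s)→(t→(e→t)))→((s→(e→e))→(t→e))), argument n : ((e→s)→(t→(e→t))); result ((s→(e→e))→(t→e)).
[[S n] h]: ((s→(e→e))→(t→e)) and (s→(t→e)) cannot combine by function application — type clash.

undefined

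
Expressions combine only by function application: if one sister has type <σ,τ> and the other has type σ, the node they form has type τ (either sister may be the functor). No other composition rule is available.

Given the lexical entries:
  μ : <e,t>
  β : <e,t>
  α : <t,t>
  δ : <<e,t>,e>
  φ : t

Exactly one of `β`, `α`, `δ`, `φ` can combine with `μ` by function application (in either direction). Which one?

β : <e,t> — neither side's domain matches the other.
α : <t,t> — neither side's domain matches the other.
δ — combines: δ : <<e,t>,e> takes μ : <e,t> as argument, giving e.
φ : t — neither side's domain matches the other.

δ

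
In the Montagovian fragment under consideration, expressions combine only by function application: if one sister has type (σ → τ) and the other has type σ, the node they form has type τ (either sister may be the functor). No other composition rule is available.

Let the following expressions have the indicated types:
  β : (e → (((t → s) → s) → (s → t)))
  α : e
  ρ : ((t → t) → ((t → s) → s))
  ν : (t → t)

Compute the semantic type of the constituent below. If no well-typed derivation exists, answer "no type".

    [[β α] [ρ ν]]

(s → t)

[β α]: functor β : (e → (((t → s) → s) → (s → t))), argument α : e; result (((t → s) → s) → (s → t)).
[ρ ν]: functor ρ : ((t → t) → ((t → s) → s)), argument ν : (t → t); result ((t → s) → s).
[[β α] [ρ ν]]: functor [β α] : (((t → s) → s) → (s → t)), argument [ρ ν] : ((t → s) → s); result (s → t).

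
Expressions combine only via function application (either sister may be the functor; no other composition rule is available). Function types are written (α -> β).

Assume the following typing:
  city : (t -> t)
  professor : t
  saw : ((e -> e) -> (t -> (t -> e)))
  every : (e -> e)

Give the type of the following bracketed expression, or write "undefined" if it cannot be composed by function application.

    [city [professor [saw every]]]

undefined

[saw every]: functor saw : ((e -> e) -> (t -> (t -> e))), argument every : (e -> e); result (t -> (t -> e)).
[professor [saw every]]: functor [saw every] : (t -> (t -> e)), argument professor : t; result (t -> e).
At [city [professor [saw every]]]: neither (t -> t) nor (t -> e) can take the other as argument; the node is ill-typed.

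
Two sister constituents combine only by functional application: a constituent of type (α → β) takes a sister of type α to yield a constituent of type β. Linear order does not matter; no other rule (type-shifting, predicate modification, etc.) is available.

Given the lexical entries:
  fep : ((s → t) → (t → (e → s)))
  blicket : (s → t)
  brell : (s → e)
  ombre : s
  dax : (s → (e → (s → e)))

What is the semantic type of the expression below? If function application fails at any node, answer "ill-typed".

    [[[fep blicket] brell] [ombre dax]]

ill-typed

[fep blicket]: functor fep : ((s → t) → (t → (e → s))), argument blicket : (s → t); result (t → (e → s)).
[[fep blicket] brell]: (t → (e → s)) with (s → e) — neither is a function whose domain matches the other; composition fails here.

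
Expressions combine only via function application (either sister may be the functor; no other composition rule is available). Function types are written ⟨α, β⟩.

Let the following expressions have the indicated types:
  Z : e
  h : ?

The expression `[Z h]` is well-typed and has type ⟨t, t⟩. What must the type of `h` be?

At [Z h] (required: ⟨t, t⟩): Z is e, which is not a function with range ⟨t, t⟩; hence h is the functor — type ⟨e, ⟨t, t⟩⟩.

⟨e, ⟨t, t⟩⟩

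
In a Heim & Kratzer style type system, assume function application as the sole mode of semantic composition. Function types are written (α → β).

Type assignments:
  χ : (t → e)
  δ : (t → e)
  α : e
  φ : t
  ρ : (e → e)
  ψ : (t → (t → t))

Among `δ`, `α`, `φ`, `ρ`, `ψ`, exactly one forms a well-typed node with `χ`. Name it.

δ : (t → e) — does not combine with χ.
α : e — does not combine with χ.
φ — combines: χ : (t → e) takes φ : t as argument, giving e.
ρ : (e → e) — does not combine with χ.
ψ : (t → (t → t)) — does not combine with χ.

φ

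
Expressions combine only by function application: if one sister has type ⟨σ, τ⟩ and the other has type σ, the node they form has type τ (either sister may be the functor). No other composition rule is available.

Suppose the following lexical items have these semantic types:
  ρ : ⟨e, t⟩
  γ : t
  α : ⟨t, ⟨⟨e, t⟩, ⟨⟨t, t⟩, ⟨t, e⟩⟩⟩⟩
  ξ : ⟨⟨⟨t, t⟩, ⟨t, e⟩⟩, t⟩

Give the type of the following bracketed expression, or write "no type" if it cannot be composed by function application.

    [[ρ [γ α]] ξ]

t

At [γ α], α : ⟨t, ⟨⟨e, t⟩, ⟨⟨t, t⟩, ⟨t, e⟩⟩⟩⟩ takes γ : t, giving ⟨⟨e, t⟩, ⟨⟨t, t⟩, ⟨t, e⟩⟩⟩.
At [ρ [γ α]], [γ α] : ⟨⟨e, t⟩, ⟨⟨t, t⟩, ⟨t, e⟩⟩⟩ takes ρ : ⟨e, t⟩, giving ⟨⟨t, t⟩, ⟨t, e⟩⟩.
At [[ρ [γ α]] ξ], ξ : ⟨⟨⟨t, t⟩, ⟨t, e⟩⟩, t⟩ takes [ρ [γ α]] : ⟨⟨t, t⟩, ⟨t, e⟩⟩, giving t.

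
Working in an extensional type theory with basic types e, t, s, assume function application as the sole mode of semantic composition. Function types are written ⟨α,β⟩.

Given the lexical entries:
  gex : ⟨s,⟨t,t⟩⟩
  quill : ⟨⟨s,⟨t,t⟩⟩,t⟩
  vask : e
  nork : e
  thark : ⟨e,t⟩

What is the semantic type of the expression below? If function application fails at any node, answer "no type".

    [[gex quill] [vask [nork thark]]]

no type

[gex quill]: quill is ⟨⟨s,⟨t,t⟩⟩,t⟩, gex is ⟨s,⟨t,t⟩⟩; result t.
[nork thark]: thark is ⟨e,t⟩, nork is e; result t.
At [vask [nork thark]]: neither e nor t can take the other as argument; the node is ill-typed.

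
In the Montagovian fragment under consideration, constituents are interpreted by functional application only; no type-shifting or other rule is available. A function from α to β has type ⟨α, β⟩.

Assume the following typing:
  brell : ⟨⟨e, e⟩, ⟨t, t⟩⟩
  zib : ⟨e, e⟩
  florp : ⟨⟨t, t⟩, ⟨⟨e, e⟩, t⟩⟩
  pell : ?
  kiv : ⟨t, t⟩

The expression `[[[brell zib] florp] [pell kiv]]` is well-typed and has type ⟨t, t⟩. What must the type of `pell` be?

⟨⟨t, t⟩, ⟨⟨⟨e, e⟩, t⟩, ⟨t, t⟩⟩⟩

At [[[brell zib] florp] [pell kiv]] (required: ⟨t, t⟩): [[brell zib] florp] is ⟨⟨e, e⟩, t⟩, which is not a function with range ⟨t, t⟩; hence [pell kiv] is the functor — type ⟨⟨⟨e, e⟩, t⟩, ⟨t, t⟩⟩.
At [pell kiv] (required: ⟨⟨⟨e, e⟩, t⟩, ⟨t, t⟩⟩): kiv is ⟨t, t⟩, which is not a function with range ⟨⟨⟨e, e⟩, t⟩, ⟨t, t⟩⟩; hence pell is the functor — type ⟨⟨t, t⟩, ⟨⟨⟨e, e⟩, t⟩, ⟨t, t⟩⟩⟩.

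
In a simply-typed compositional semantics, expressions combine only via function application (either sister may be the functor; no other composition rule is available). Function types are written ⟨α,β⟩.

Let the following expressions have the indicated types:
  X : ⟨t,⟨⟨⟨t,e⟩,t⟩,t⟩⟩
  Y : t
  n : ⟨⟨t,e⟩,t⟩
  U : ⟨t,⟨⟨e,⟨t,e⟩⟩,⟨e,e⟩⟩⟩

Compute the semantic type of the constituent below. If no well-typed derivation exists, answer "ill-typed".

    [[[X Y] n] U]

[X Y] — X of type ⟨t,⟨⟨⟨t,e⟩,t⟩,t⟩⟩ combines with Y of type t: type ⟨⟨⟨t,e⟩,t⟩,t⟩.
[[X Y] n] — [X Y] of type ⟨⟨⟨t,e⟩,t⟩,t⟩ combines with n of type ⟨⟨t,e⟩,t⟩: type t.
[[[X Y] n] U] — U of type ⟨t,⟨⟨e,⟨t,e⟩⟩,⟨e,e⟩⟩⟩ combines with [[X Y] n] of type t: type ⟨⟨e,⟨t,e⟩⟩,⟨e,e⟩⟩.

⟨⟨e,⟨t,e⟩⟩,⟨e,e⟩⟩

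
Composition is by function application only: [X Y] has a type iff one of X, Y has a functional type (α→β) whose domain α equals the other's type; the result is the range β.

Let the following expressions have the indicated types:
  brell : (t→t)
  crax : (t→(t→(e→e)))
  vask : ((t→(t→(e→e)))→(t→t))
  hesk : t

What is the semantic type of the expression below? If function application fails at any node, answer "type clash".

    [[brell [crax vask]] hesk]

[crax vask]: vask is ((t→(t→(e→e)))→(t→t)), crax is (t→(t→(e→e))); result (t→t).
At [brell [crax vask]]: neither (t→t) nor (t→t) can take the other as argument; the node is ill-typed.

type clash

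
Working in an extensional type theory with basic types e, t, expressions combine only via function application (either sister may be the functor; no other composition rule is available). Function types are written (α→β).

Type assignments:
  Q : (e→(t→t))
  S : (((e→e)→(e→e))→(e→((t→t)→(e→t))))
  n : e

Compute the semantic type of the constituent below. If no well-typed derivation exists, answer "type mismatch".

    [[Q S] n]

[Q S]: (e→(t→t)) and (((e→e)→(e→e))→(e→((t→t)→(e→t)))) cannot combine by function application — type clash.

type mismatch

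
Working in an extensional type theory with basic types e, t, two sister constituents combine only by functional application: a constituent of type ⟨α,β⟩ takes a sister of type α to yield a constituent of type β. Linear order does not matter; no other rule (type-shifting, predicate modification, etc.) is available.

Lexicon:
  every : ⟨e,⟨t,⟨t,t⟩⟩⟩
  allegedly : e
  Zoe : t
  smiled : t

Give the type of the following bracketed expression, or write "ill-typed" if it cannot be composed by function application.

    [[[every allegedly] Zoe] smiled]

t

[every allegedly]: every is ⟨e,⟨t,⟨t,t⟩⟩⟩, allegedly is e; result ⟨t,⟨t,t⟩⟩.
[[every allegedly] Zoe]: [every allegedly] is ⟨t,⟨t,t⟩⟩, Zoe is t; result ⟨t,t⟩.
[[[every allegedly] Zoe] smiled]: [[every allegedly] Zoe] is ⟨t,t⟩, smiled is t; result t.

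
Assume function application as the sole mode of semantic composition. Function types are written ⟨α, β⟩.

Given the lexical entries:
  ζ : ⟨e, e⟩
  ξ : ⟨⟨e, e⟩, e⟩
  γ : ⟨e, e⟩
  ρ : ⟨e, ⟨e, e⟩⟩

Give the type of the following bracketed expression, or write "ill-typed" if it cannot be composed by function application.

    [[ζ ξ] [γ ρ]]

ill-typed

[ζ ξ]: functor ξ : ⟨⟨e, e⟩, e⟩, argument ζ : ⟨e, e⟩; result e.
[γ ρ]: ⟨e, e⟩ and ⟨e, ⟨e, e⟩⟩ cannot combine by function application — type clash.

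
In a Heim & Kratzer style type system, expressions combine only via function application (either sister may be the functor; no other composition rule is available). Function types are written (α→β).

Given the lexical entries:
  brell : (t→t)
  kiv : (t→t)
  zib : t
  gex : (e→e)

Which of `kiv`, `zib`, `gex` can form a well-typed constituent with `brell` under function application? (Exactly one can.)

zib

kiv : (t→t) — no; brell wants t, and kiv wants t.
zib — combines: brell : (t→t) takes zib : t as argument, giving t.
gex : (e→e) — no; brell wants t, and gex wants e.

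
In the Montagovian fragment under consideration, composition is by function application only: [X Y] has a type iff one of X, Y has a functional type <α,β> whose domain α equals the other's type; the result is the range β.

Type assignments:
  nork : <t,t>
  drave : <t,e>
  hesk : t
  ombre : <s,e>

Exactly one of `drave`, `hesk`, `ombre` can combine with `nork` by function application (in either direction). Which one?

hesk

drave : <t,e> — does not combine with nork.
hesk — combines: nork : <t,t> takes hesk : t as argument, giving t.
ombre : <s,e> — does not combine with nork.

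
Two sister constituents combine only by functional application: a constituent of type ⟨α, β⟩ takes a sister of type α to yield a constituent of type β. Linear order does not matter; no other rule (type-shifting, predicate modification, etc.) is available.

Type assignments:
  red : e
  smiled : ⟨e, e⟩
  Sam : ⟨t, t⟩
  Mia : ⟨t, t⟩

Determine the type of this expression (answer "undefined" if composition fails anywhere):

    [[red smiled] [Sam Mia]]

undefined

[red smiled] — smiled of type ⟨e, e⟩ combines with red of type e: type e.
At [Sam Mia]: neither ⟨t, t⟩ nor ⟨t, t⟩ can take the other as argument; the node is ill-typed.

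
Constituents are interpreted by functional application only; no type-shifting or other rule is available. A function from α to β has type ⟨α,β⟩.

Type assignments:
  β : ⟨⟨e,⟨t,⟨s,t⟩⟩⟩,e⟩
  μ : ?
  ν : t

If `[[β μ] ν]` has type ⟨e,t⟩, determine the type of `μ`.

⟨⟨⟨e,⟨t,⟨s,t⟩⟩⟩,e⟩,⟨t,⟨e,t⟩⟩⟩

At [[β μ] ν] (required: ⟨e,t⟩): ν is t, which is not a function with range ⟨e,t⟩; hence [β μ] is the functor — type ⟨t,⟨e,t⟩⟩.
At [β μ] (required: ⟨t,⟨e,t⟩⟩): β is ⟨⟨e,⟨t,⟨s,t⟩⟩⟩,e⟩, which is not a function with range ⟨t,⟨e,t⟩⟩; hence μ is the functor — type ⟨⟨⟨e,⟨t,⟨s,t⟩⟩⟩,e⟩,⟨t,⟨e,t⟩⟩⟩.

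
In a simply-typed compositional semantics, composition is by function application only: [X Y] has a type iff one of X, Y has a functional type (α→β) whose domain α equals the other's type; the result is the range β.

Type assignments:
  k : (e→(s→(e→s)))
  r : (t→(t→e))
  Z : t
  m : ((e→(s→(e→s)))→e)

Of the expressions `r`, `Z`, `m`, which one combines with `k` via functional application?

r : (t→(t→e)) — does not combine with k.
Z : t — does not combine with k.
m — combines: m : ((e→(s→(e→s)))→e) takes k : (e→(s→(e→s))) as argument, giving e.

m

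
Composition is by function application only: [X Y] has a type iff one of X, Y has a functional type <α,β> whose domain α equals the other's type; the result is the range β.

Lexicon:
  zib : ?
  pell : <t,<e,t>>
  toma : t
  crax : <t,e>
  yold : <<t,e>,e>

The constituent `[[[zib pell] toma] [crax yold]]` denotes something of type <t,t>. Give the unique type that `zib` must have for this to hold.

[[[zib pell] toma] [crax yold]] is required to be <t,t>. [crax yold] : e cannot yield <t,t> as functor, so [[zib pell] toma] : <e,<t,t>>.
[[zib pell] toma] is required to be <e,<t,t>>. toma : t cannot yield <e,<t,t>> as functor, so [zib pell] : <t,<e,<t,t>>>.
[zib pell] is required to be <t,<e,<t,t>>>. pell : <t,<e,t>> cannot yield <t,<e,<t,t>>> as functor, so zib : <<t,<e,t>>,<t,<e,<t,t>>>>.

<<t,<e,t>>,<t,<e,<t,t>>>>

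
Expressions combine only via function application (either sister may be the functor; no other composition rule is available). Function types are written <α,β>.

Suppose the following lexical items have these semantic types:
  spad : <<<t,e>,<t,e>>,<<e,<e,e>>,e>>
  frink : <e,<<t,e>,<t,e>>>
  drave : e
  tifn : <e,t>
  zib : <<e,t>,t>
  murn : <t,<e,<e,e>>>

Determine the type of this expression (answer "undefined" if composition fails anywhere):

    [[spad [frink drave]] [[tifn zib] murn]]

[frink drave] — frink of type <e,<<t,e>,<t,e>>> combines with drave of type e: type <<t,e>,<t,e>>.
[spad [frink drave]] — spad of type <<<t,e>,<t,e>>,<<e,<e,e>>,e>> combines with [frink drave] of type <<t,e>,<t,e>>: type <<e,<e,e>>,e>.
[tifn zib] — zib of type <<e,t>,t> combines with tifn of type <e,t>: type t.
[[tifn zib] murn] — murn of type <t,<e,<e,e>>> combines with [tifn zib] of type t: type <e,<e,e>>.
[[spad [frink drave]] [[tifn zib] murn]] — [spad [frink drave]] of type <<e,<e,e>>,e> combines with [[tifn zib] murn] of type <e,<e,e>>: type e.

e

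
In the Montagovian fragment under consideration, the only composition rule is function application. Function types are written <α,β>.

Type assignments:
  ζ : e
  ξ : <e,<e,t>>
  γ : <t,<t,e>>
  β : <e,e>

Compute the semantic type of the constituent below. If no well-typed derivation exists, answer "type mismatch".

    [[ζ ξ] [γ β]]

type mismatch

[ζ ξ]: <e,<e,t>> applied to e yields <e,t>.
[γ β]: <t,<t,e>> with <e,e> — neither is a function whose domain matches the other; composition fails here.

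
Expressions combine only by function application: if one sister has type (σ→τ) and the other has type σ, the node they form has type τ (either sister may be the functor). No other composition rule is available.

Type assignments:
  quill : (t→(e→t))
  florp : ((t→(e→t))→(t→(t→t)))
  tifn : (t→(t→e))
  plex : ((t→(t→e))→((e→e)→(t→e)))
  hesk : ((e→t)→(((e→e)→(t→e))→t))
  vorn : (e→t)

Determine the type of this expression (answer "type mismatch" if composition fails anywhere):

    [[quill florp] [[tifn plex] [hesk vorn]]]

(t→t)

[quill florp]: functor florp : ((t→(e→t))→(t→(t→t))), argument quill : (t→(e→t)); result (t→(t→t)).
[tifn plex]: functor plex : ((t→(t→e))→((e→e)→(t→e))), argument tifn : (t→(t→e)); result ((e→e)→(t→e)).
[hesk vorn]: functor hesk : ((e→t)→(((e→e)→(t→e))→t)), argument vorn : (e→t); result (((e→e)→(t→e))→t).
[[tifn plex] [hesk vorn]]: functor [hesk vorn] : (((e→e)→(t→e))→t), argument [tifn plex] : ((e→e)→(t→e)); result t.
[[quill florp] [[tifn plex] [hesk vorn]]]: functor [quill florp] : (t→(t→t)), argument [[tifn plex] [hesk vorn]] : t; result (t→t).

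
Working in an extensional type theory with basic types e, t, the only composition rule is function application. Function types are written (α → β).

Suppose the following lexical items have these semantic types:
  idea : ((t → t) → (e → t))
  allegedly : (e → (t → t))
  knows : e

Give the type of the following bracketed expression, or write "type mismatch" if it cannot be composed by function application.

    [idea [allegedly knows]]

(e → t)

[allegedly knows]: (e → (t → t)) applied to e yields (t → t).
[idea [allegedly knows]]: ((t → t) → (e → t)) applied to (t → t) yields (e → t).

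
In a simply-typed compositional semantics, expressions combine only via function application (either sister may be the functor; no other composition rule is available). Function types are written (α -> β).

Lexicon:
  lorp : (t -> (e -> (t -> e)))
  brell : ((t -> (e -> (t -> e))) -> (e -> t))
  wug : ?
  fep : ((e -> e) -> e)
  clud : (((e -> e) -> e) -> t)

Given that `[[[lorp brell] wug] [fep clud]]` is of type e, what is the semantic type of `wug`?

[[[lorp brell] wug] [fep clud]] must have type e. The sister [fep clud] has type t; that is not a function onto e, so [[lorp brell] wug] must be the functor, of type (t -> e).
[[lorp brell] wug] must have type (t -> e). The sister [lorp brell] has type (e -> t); that is not a function onto (t -> e), so wug must be the functor, of type ((e -> t) -> (t -> e)).

((e -> t) -> (t -> e))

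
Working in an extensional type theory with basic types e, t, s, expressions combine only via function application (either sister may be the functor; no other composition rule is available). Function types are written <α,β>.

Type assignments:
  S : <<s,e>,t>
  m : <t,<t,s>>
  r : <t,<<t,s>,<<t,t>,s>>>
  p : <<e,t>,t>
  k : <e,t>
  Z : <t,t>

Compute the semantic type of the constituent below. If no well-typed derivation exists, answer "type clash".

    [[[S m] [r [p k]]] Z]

[S m]: <<s,e>,t> and <t,<t,s>> cannot combine by function application — type clash.

type clash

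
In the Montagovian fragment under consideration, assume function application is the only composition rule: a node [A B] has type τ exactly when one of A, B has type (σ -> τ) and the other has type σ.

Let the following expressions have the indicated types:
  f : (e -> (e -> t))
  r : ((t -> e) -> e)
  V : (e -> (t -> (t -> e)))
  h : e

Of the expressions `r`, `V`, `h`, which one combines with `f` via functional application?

r : ((t -> e) -> e) — no; f wants e, and r wants (t -> e).
V : (e -> (t -> (t -> e))) — no; f wants e, and V wants e.
h — combines: f : (e -> (e -> t)) takes h : e as argument, giving (e -> t).

h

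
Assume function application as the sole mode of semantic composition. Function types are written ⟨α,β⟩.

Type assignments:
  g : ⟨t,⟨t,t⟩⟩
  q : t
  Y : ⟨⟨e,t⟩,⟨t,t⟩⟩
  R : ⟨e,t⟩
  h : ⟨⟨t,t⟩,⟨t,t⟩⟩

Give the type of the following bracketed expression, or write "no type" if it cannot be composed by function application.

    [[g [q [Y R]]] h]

At [Y R], Y : ⟨⟨e,t⟩,⟨t,t⟩⟩ takes R : ⟨e,t⟩, giving ⟨t,t⟩.
At [q [Y R]], [Y R] : ⟨t,t⟩ takes q : t, giving t.
At [g [q [Y R]]], g : ⟨t,⟨t,t⟩⟩ takes [q [Y R]] : t, giving ⟨t,t⟩.
At [[g [q [Y R]]] h], h : ⟨⟨t,t⟩,⟨t,t⟩⟩ takes [g [q [Y R]]] : ⟨t,t⟩, giving ⟨t,t⟩.

⟨t,t⟩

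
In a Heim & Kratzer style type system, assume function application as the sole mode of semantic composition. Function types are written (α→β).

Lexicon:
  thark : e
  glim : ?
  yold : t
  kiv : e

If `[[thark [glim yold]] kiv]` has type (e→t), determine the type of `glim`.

For [[thark [glim yold]] kiv] to have type (e→t) with kiv of type e, [thark [glim yold]] must be the function: [thark [glim yold]] : (e→(e→t)).
For [thark [glim yold]] to have type (e→(e→t)) with thark of type e, [glim yold] must be the function: [glim yold] : (e→(e→(e→t))).
For [glim yold] to have type (e→(e→(e→t))) with yold of type t, glim must be the function: glim : (t→(e→(e→(e→t)))).

(t→(e→(e→(e→t))))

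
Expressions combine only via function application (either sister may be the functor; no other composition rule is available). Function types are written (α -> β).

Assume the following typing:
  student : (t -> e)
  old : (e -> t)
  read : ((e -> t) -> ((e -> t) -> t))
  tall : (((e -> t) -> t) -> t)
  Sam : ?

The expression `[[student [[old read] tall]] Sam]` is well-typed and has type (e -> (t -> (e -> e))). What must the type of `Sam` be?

(e -> (e -> (t -> (e -> e))))

For [[student [[old read] tall]] Sam] to have type (e -> (t -> (e -> e))) with [student [[old read] tall]] of type e, Sam must be the function: Sam : (e -> (e -> (t -> (e -> e)))).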